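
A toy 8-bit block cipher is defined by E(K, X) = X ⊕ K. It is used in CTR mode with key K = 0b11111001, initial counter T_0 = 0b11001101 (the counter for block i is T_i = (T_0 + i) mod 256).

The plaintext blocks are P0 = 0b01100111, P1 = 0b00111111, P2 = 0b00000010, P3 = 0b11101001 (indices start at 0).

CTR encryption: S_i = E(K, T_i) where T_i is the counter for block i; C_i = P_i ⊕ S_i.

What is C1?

C1 = 0b00001000

C0: T = 0b11001101, S = E(K, T) = 0b00110100; 0b01100111 ⊕ 0b00110100 = 0b01010011.
C1: T = 0b11001110, S = E(K, T) = 0b00110111; 0b00111111 ⊕ 0b00110111 = 0b00001000.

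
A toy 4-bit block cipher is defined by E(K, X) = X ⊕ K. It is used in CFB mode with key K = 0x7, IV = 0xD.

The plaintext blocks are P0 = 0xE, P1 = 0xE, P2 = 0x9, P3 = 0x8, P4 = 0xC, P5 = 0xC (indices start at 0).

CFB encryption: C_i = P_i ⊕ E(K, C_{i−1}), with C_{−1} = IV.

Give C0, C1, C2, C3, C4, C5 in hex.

C0 = 0x4, C1 = 0xD, C2 = 0x3, C3 = 0xC, C4 = 0x7, C5 = 0xC

C0: E(K, 0xD) = 0xA; 0xE ⊕ 0xA = 0x4.
C1: E(K, 0x4) = 0x3; 0xE ⊕ 0x3 = 0xD.
C2: E(K, 0xD) = 0xA; 0x9 ⊕ 0xA = 0x3.
C3: E(K, 0x3) = 0x4; 0x8 ⊕ 0x4 = 0xC.
C4: E(K, 0xC) = 0xB; 0xC ⊕ 0xB = 0x7.
C5: E(K, 0x7) = 0x0; 0xC ⊕ 0x0 = 0xC.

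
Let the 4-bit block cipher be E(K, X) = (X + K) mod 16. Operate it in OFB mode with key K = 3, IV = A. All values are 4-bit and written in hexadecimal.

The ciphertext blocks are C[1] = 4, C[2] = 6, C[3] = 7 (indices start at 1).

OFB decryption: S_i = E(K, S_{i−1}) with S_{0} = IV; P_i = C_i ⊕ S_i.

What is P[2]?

P[1]: S = E(K, A) = D; 4 ⊕ D = 9.
P[2]: S = E(K, D) = 0; 6 ⊕ 0 = 6.

P[2] = 6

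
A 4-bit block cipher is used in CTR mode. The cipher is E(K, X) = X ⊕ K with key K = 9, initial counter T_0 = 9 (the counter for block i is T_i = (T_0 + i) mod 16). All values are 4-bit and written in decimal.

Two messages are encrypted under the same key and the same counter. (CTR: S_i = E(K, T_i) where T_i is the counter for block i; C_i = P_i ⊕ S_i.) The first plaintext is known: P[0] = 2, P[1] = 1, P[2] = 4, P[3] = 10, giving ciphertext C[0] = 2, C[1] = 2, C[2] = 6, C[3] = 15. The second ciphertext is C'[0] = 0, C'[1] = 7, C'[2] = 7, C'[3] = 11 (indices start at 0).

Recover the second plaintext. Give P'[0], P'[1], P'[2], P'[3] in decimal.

In CTR with a reused counter, both messages share the same keystream S_i, so C_i ⊕ C'_i = P_i ⊕ P'_i and thus P'_i = P_i ⊕ C_i ⊕ C'_i.
P'[0]: 2 ⊕ 2 ⊕ 0 = 0.
P'[1]: 1 ⊕ 2 ⊕ 7 = 4.
P'[2]: 4 ⊕ 6 ⊕ 7 = 5.
P'[3]: 10 ⊕ 15 ⊕ 11 = 14.

P'[0] = 0, P'[1] = 4, P'[2] = 5, P'[3] = 14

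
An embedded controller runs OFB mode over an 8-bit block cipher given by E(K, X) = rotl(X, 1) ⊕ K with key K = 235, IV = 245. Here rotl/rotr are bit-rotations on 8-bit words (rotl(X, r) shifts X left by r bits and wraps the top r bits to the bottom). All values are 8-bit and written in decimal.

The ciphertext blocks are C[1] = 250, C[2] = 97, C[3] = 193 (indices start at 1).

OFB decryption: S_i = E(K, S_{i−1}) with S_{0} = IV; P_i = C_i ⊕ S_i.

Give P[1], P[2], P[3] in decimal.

P[1] = 250, P[2] = 138, P[3] = 253

P[1]: S = E(K, 245) = 0; 250 ⊕ 0 = 250.
P[2]: S = E(K, 0) = 235; 97 ⊕ 235 = 138.
P[3]: S = E(K, 235) = 60; 193 ⊕ 60 = 253.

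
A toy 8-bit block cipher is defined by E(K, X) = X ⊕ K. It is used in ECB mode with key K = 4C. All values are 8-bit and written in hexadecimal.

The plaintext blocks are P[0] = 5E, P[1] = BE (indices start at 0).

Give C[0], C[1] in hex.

ECB encryption: C_i = E(K, P_i).
C[0]: E(K, 5E) = 12.
C[1]: E(K, BE) = F2.

C[0] = 12, C[1] = F2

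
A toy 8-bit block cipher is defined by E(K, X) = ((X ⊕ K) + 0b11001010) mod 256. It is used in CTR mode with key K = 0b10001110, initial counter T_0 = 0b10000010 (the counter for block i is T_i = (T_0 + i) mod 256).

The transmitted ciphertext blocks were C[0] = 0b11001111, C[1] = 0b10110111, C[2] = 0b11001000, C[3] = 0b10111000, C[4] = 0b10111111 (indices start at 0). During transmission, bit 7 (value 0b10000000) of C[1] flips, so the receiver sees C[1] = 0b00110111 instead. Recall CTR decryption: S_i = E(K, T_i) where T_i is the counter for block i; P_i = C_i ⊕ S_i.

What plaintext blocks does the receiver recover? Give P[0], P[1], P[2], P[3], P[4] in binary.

P[0] = 0b00011001, P[1] = 0b11100000, P[2] = 0b00011100, P[3] = 0b01101101, P[4] = 0b01101101

Only C[1] changed, to 0b00110111. In CTR, a change in C_i flips the same bit in P_i only; the keystream is unaffected. Decrypting the received ciphertext:
P[0]: T = 0b10000010, S = E(K, T) = 0b11010110; 0b11001111 ⊕ 0b11010110 = 0b00011001.
P[1]: T = 0b10000011, S = E(K, T) = 0b11010111; 0b00110111 ⊕ 0b11010111 = 0b11100000.
P[2]: T = 0b10000100, S = E(K, T) = 0b11010100; 0b11001000 ⊕ 0b11010100 = 0b00011100.
P[3]: T = 0b10000101, S = E(K, T) = 0b11010101; 0b10111000 ⊕ 0b11010101 = 0b01101101.
P[4]: T = 0b10000110, S = E(K, T) = 0b11010010; 0b10111111 ⊕ 0b11010010 = 0b01101101.
Blocks that differ from the original plaintext: P[1].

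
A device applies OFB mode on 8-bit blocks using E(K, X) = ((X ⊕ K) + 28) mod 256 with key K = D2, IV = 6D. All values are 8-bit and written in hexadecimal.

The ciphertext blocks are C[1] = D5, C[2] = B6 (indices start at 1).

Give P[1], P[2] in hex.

P[1] = 32, P[2] = EB

OFB decryption: S_i = E(K, S_{i−1}) with S_{0} = IV; P_i = C_i ⊕ S_i.
P[1]: S = E(K, 6D) = E7; D5 ⊕ E7 = 32.
P[2]: S = E(K, E7) = 5D; B6 ⊕ 5D = EB.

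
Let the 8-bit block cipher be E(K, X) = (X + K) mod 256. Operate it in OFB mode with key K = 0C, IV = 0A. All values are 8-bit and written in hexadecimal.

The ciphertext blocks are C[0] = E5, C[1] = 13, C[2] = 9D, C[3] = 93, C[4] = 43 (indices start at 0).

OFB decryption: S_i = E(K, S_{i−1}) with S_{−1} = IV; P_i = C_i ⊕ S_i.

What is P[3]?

P[0]: S = E(K, 0A) = 16; E5 ⊕ 16 = F3.
P[1]: S = E(K, 16) = 22; 13 ⊕ 22 = 31.
P[2]: S = E(K, 22) = 2E; 9D ⊕ 2E = B3.
P[3]: S = E(K, 2E) = 3A; 93 ⊕ 3A = A9.

P[3] = A9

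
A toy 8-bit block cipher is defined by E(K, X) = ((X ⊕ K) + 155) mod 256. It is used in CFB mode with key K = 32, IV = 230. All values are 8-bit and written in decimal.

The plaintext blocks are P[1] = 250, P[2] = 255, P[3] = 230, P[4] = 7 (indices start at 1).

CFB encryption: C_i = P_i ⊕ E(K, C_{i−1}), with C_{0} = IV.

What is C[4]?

C[1]: E(K, 230) = 97; 250 ⊕ 97 = 155.
C[2]: E(K, 155) = 86; 255 ⊕ 86 = 169.
C[3]: E(K, 169) = 36; 230 ⊕ 36 = 194.
C[4]: E(K, 194) = 125; 7 ⊕ 125 = 122.

C[4] = 122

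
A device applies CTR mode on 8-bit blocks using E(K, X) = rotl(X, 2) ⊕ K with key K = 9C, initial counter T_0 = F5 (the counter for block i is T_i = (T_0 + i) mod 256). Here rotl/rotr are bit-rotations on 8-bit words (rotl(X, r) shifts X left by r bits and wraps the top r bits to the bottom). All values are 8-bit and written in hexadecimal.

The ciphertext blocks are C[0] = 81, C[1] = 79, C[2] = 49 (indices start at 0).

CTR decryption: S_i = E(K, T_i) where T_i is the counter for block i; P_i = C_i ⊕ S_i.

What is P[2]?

P[2]: T = F7, S = E(K, T) = 43; 49 ⊕ 43 = 0A.

P[2] = 0A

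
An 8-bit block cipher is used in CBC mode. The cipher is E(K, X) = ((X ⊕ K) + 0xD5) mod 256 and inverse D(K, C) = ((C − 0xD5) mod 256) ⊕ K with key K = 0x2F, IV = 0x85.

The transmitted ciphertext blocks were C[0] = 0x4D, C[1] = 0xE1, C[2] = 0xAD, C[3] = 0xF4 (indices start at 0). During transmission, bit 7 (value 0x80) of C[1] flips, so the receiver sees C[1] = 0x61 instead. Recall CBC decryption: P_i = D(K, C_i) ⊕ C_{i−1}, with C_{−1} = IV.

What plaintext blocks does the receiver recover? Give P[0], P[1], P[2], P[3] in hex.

Only C[1] changed, to 0x61. In CBC, a change in C_i garbles P_i and flips the same bit in P_{i+1}. Decrypting the received ciphertext:
P[0]: D(K, 0x4D) = 0x57; 0x57 ⊕ 0x85 = 0xD2.
P[1]: D(K, 0x61) = 0xA3; 0xA3 ⊕ 0x4D = 0xEE.
P[2]: D(K, 0xAD) = 0xF7; 0xF7 ⊕ 0x61 = 0x96.
P[3]: D(K, 0xF4) = 0x30; 0x30 ⊕ 0xAD = 0x9D.
Blocks that differ from the original plaintext: P[1], P[2].

P[0] = 0xD2, P[1] = 0xEE, P[2] = 0x96, P[3] = 0x9D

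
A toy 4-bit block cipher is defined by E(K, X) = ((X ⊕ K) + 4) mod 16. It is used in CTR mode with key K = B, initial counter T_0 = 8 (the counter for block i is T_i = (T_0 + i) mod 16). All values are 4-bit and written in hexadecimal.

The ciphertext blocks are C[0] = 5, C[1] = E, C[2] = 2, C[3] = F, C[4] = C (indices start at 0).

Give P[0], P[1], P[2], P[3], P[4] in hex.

P[0] = 2, P[1] = 8, P[2] = 7, P[3] = B, P[4] = 7

CTR decryption: S_i = E(K, T_i) where T_i is the counter for block i; P_i = C_i ⊕ S_i.
P[0]: T = 8, S = E(K, T) = 7; 5 ⊕ 7 = 2.
P[1]: T = 9, S = E(K, T) = 6; E ⊕ 6 = 8.
P[2]: T = A, S = E(K, T) = 5; 2 ⊕ 5 = 7.
P[3]: T = B, S = E(K, T) = 4; F ⊕ 4 = B.
P[4]: T = C, S = E(K, T) = B; C ⊕ B = 7.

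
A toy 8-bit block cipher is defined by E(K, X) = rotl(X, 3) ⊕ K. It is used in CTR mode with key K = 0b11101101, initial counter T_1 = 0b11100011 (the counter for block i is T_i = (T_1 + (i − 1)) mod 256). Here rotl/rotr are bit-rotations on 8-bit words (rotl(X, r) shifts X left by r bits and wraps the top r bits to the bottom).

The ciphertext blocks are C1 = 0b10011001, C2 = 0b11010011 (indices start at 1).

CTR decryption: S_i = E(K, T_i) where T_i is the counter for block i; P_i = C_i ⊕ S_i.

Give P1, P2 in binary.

P1 = 0b01101011, P2 = 0b00011001

P1: T = 0b11100011, S = E(K, T) = 0b11110010; 0b10011001 ⊕ 0b11110010 = 0b01101011.
P2: T = 0b11100100, S = E(K, T) = 0b11001010; 0b11010011 ⊕ 0b11001010 = 0b00011001.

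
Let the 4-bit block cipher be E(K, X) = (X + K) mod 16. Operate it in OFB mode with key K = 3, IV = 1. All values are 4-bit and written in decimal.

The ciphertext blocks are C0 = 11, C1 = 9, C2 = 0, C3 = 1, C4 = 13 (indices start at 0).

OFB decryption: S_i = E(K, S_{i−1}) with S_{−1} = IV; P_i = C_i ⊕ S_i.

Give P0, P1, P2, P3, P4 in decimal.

P0 = 15, P1 = 14, P2 = 10, P3 = 12, P4 = 13

P0: S = E(K, 1) = 4; 11 ⊕ 4 = 15.
P1: S = E(K, 4) = 7; 9 ⊕ 7 = 14.
P2: S = E(K, 7) = 10; 0 ⊕ 10 = 10.
P3: S = E(K, 10) = 13; 1 ⊕ 13 = 12.
P4: S = E(K, 13) = 0; 13 ⊕ 0 = 13.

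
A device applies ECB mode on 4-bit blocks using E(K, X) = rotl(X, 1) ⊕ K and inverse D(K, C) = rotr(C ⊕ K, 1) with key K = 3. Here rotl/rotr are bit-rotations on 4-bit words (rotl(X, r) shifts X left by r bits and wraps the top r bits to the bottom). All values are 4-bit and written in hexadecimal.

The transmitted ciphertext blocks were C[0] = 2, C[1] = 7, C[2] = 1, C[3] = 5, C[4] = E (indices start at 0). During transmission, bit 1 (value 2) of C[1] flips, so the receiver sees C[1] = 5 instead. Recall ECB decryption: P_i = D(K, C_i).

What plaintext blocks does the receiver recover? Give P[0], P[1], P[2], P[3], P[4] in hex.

P[0] = 8, P[1] = 3, P[2] = 1, P[3] = 3, P[4] = E

Only C[1] changed, to 5. In ECB, a change in C_i affects only P_i. Decrypting the received ciphertext:
P[0]: D(K, 2) = 8.
P[1]: D(K, 5) = 3.
P[2]: D(K, 1) = 1.
P[3]: D(K, 5) = 3.
P[4]: D(K, E) = E.
Blocks that differ from the original plaintext: P[1].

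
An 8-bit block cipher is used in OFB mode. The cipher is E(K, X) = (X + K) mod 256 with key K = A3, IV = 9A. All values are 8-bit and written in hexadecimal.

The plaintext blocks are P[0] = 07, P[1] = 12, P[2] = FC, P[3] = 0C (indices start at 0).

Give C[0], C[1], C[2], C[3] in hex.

OFB encryption: S_i = E(K, S_{i−1}) with S_{−1} = IV; C_i = P_i ⊕ S_i.
C[0]: S = E(K, 9A) = 3D; 07 ⊕ 3D = 3A.
C[1]: S = E(K, 3D) = E0; 12 ⊕ E0 = F2.
C[2]: S = E(K, E0) = 83; FC ⊕ 83 = 7F.
C[3]: S = E(K, 83) = 26; 0C ⊕ 26 = 2A.

C[0] = 3A, C[1] = F2, C[2] = 7F, C[3] = 2A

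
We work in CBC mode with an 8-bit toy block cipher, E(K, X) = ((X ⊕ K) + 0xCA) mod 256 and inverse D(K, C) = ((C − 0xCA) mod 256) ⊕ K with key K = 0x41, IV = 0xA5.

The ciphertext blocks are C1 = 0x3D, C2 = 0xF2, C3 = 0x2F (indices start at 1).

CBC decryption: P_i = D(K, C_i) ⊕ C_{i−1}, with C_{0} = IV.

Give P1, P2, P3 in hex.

P1: D(K, 0x3D) = 0x32; 0x32 ⊕ 0xA5 = 0x97.
P2: D(K, 0xF2) = 0x69; 0x69 ⊕ 0x3D = 0x54.
P3: D(K, 0x2F) = 0x24; 0x24 ⊕ 0xF2 = 0xD6.

P1 = 0x97, P2 = 0x54, P3 = 0xD6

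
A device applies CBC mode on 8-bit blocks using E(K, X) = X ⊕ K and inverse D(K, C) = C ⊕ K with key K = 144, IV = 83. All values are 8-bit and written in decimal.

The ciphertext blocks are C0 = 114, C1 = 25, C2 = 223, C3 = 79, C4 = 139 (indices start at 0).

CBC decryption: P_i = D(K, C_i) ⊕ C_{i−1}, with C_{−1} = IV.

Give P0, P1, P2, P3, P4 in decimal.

P0 = 177, P1 = 251, P2 = 86, P3 = 0, P4 = 84

P0: D(K, 114) = 226; 226 ⊕ 83 = 177.
P1: D(K, 25) = 137; 137 ⊕ 114 = 251.
P2: D(K, 223) = 79; 79 ⊕ 25 = 86.
P3: D(K, 79) = 223; 223 ⊕ 223 = 0.
P4: D(K, 139) = 27; 27 ⊕ 79 = 84.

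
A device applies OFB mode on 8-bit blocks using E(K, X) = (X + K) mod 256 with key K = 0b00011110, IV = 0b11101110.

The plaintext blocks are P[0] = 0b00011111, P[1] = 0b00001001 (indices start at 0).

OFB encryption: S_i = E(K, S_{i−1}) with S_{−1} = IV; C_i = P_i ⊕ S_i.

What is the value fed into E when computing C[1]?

C[0]: S = E(K, 0b11101110) = 0b00001100; 0b00011111 ⊕ 0b00001100 = 0b00010011.
C[1]: S = E(K, 0b00001100) = 0b00101010; 0b00001001 ⊕ 0b00101010 = 0b00100011.
So the input to E for block [1] is 0b00001100.

0b00001100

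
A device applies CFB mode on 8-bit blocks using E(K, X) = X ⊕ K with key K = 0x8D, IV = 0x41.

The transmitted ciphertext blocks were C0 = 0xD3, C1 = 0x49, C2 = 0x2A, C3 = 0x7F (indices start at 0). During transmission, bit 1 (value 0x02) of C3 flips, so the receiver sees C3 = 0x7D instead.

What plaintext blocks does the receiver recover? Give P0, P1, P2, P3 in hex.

CFB decryption: P_i = C_i ⊕ E(K, C_{i−1}), with C_{−1} = IV.
Only C3 changed, to 0x7D. In CFB, a change in C_i flips the same bit in P_i and garbles P_{i+1}. Decrypting the received ciphertext:
P0: E(K, 0x41) = 0xCC; 0xD3 ⊕ 0xCC = 0x1F.
P1: E(K, 0xD3) = 0x5E; 0x49 ⊕ 0x5E = 0x17.
P2: E(K, 0x49) = 0xC4; 0x2A ⊕ 0xC4 = 0xEE.
P3: E(K, 0x2A) = 0xA7; 0x7D ⊕ 0xA7 = 0xDA.
Blocks that differ from the original plaintext: P3.

P0 = 0x1F, P1 = 0x17, P2 = 0xEE, P3 = 0xDA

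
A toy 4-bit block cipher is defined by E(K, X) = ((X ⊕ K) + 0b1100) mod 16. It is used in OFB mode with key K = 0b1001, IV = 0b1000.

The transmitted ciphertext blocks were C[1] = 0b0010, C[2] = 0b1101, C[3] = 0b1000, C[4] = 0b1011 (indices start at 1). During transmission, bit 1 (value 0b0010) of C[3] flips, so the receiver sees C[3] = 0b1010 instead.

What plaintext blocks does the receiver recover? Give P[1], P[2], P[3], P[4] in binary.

OFB decryption: S_i = E(K, S_{i−1}) with S_{0} = IV; P_i = C_i ⊕ S_i.
Only C[3] changed, to 0b1010. In OFB, a change in C_i flips the same bit in P_i only; the keystream is unaffected. Decrypting the received ciphertext:
P[1]: S = E(K, 0b1000) = 0b1101; 0b0010 ⊕ 0b1101 = 0b1111.
P[2]: S = E(K, 0b1101) = 0b0000; 0b1101 ⊕ 0b0000 = 0b1101.
P[3]: S = E(K, 0b0000) = 0b0101; 0b1010 ⊕ 0b0101 = 0b1111.
P[4]: S = E(K, 0b0101) = 0b1000; 0b1011 ⊕ 0b1000 = 0b0011.
Blocks that differ from the original plaintext: P[3].

P[1] = 0b1111, P[2] = 0b1101, P[3] = 0b1111, P[4] = 0b0011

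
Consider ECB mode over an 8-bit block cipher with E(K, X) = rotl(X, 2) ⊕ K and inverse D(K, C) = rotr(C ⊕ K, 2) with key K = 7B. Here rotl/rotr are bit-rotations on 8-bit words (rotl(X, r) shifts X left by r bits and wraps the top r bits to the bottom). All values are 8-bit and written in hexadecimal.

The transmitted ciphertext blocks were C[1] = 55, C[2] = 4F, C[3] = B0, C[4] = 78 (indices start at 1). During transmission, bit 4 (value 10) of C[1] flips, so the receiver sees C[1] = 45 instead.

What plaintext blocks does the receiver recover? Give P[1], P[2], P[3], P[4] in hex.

P[1] = 8F, P[2] = 0D, P[3] = F2, P[4] = C0

ECB decryption: P_i = D(K, C_i).
Only C[1] changed, to 45. In ECB, a change in C_i affects only P_i. Decrypting the received ciphertext:
P[1]: D(K, 45) = 8F.
P[2]: D(K, 4F) = 0D.
P[3]: D(K, B0) = F2.
P[4]: D(K, 78) = C0.
Blocks that differ from the original plaintext: P[1].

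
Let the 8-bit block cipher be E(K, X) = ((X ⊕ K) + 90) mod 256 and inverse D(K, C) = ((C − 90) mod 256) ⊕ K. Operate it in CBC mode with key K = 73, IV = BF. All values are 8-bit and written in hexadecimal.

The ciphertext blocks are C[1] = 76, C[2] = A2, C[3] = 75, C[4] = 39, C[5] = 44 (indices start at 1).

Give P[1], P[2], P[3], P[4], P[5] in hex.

P[1] = 2A, P[2] = 17, P[3] = 34, P[4] = AF, P[5] = FE

CBC decryption: P_i = D(K, C_i) ⊕ C_{i−1}, with C_{0} = IV.
P[1]: D(K, 76) = 95; 95 ⊕ BF = 2A.
P[2]: D(K, A2) = 61; 61 ⊕ 76 = 17.
P[3]: D(K, 75) = 96; 96 ⊕ A2 = 34.
P[4]: D(K, 39) = DA; DA ⊕ 75 = AF.
P[5]: D(K, 44) = C7; C7 ⊕ 39 = FE.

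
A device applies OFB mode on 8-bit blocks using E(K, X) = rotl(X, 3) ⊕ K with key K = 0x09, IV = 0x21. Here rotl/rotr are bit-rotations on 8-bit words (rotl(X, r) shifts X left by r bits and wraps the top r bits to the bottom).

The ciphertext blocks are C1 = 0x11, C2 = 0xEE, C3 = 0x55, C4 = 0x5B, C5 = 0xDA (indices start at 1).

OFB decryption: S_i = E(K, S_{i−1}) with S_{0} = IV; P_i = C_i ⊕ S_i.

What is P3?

P3 = 0x14

P1: S = E(K, 0x21) = 0x00; 0x11 ⊕ 0x00 = 0x11.
P2: S = E(K, 0x00) = 0x09; 0xEE ⊕ 0x09 = 0xE7.
P3: S = E(K, 0x09) = 0x41; 0x55 ⊕ 0x41 = 0x14.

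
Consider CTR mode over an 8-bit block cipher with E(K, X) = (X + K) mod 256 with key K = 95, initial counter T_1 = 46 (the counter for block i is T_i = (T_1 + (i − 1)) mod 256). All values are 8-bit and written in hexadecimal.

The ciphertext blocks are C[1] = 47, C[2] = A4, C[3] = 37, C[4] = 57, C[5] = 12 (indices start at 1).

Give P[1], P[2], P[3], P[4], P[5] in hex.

CTR decryption: S_i = E(K, T_i) where T_i is the counter for block i; P_i = C_i ⊕ S_i.
P[1]: T = 46, S = E(K, T) = DB; 47 ⊕ DB = 9C.
P[2]: T = 47, S = E(K, T) = DC; A4 ⊕ DC = 78.
P[3]: T = 48, S = E(K, T) = DD; 37 ⊕ DD = EA.
P[4]: T = 49, S = E(K, T) = DE; 57 ⊕ DE = 89.
P[5]: T = 4A, S = E(K, T) = DF; 12 ⊕ DF = CD.

P[1] = 9C, P[2] = 78, P[3] = EA, P[4] = 89, P[5] = CD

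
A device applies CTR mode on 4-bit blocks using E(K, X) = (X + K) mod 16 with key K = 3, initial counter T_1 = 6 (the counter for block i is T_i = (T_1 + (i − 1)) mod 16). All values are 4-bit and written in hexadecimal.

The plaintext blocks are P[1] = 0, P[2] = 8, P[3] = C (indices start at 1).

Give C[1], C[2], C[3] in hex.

C[1] = 9, C[2] = 2, C[3] = 7

CTR encryption: S_i = E(K, T_i) where T_i is the counter for block i; C_i = P_i ⊕ S_i.
C[1]: T = 6, S = E(K, T) = 9; 0 ⊕ 9 = 9.
C[2]: T = 7, S = E(K, T) = A; 8 ⊕ A = 2.
C[3]: T = 8, S = E(K, T) = B; C ⊕ B = 7.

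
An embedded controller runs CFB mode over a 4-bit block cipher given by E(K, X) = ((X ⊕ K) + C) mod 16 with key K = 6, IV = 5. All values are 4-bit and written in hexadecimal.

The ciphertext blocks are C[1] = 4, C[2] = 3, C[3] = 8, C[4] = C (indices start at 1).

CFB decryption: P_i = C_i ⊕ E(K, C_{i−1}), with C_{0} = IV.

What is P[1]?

P[1]: E(K, 5) = F; 4 ⊕ F = B.

P[1] = B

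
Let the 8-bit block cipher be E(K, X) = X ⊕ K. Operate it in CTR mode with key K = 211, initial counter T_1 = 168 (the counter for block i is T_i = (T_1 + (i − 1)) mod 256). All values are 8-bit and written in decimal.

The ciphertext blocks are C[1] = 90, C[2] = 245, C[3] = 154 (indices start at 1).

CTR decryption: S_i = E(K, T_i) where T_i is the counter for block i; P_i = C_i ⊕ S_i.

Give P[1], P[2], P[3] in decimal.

P[1] = 33, P[2] = 143, P[3] = 227

P[1]: T = 168, S = E(K, T) = 123; 90 ⊕ 123 = 33.
P[2]: T = 169, S = E(K, T) = 122; 245 ⊕ 122 = 143.
P[3]: T = 170, S = E(K, T) = 121; 154 ⊕ 121 = 227.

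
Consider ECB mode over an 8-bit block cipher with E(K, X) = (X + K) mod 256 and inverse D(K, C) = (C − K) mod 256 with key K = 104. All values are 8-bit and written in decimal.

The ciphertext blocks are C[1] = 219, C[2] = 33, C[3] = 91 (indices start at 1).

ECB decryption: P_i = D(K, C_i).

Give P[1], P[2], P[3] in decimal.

P[1]: D(K, 219) = 115.
P[2]: D(K, 33) = 185.
P[3]: D(K, 91) = 243.

P[1] = 115, P[2] = 185, P[3] = 243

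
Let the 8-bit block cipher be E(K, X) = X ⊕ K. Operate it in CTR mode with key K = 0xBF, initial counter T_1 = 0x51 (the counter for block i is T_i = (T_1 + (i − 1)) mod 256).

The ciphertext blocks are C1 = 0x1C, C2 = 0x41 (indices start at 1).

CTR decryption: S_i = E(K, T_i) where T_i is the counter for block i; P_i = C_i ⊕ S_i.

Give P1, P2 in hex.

P1: T = 0x51, S = E(K, T) = 0xEE; 0x1C ⊕ 0xEE = 0xF2.
P2: T = 0x52, S = E(K, T) = 0xED; 0x41 ⊕ 0xED = 0xAC.

P1 = 0xF2, P2 = 0xAC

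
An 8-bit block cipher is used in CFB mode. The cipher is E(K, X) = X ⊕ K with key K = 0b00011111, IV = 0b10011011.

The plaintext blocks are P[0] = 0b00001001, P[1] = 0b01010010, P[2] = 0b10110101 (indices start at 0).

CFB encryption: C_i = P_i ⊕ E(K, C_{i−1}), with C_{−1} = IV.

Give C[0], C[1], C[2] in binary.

C[0] = 0b10001101, C[1] = 0b11000000, C[2] = 0b01101010

C[0]: E(K, 0b10011011) = 0b10000100; 0b00001001 ⊕ 0b10000100 = 0b10001101.
C[1]: E(K, 0b10001101) = 0b10010010; 0b01010010 ⊕ 0b10010010 = 0b11000000.
C[2]: E(K, 0b11000000) = 0b11011111; 0b10110101 ⊕ 0b11011111 = 0b01101010.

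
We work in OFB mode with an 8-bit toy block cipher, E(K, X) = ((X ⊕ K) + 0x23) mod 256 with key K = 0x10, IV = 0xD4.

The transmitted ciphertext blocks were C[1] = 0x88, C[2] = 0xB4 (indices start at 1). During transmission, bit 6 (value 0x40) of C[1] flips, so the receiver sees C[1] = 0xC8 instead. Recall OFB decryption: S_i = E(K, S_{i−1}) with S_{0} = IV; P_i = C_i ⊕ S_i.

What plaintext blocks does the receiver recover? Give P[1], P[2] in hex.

Only C[1] changed, to 0xC8. In OFB, a change in C_i flips the same bit in P_i only; the keystream is unaffected. Decrypting the received ciphertext:
P[1]: S = E(K, 0xD4) = 0xE7; 0xC8 ⊕ 0xE7 = 0x2F.
P[2]: S = E(K, 0xE7) = 0x1A; 0xB4 ⊕ 0x1A = 0xAE.
Blocks that differ from the original plaintext: P[1].

P[1] = 0x2F, P[2] = 0xAE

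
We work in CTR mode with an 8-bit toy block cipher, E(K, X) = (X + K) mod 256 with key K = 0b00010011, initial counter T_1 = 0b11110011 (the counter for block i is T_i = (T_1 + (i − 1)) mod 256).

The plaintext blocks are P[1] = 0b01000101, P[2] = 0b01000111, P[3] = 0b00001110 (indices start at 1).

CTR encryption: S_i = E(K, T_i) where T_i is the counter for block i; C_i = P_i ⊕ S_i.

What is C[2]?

C[2] = 0b01000000

C[1]: T = 0b11110011, S = E(K, T) = 0b00000110; 0b01000101 ⊕ 0b00000110 = 0b01000011.
C[2]: T = 0b11110100, S = E(K, T) = 0b00000111; 0b01000111 ⊕ 0b00000111 = 0b01000000.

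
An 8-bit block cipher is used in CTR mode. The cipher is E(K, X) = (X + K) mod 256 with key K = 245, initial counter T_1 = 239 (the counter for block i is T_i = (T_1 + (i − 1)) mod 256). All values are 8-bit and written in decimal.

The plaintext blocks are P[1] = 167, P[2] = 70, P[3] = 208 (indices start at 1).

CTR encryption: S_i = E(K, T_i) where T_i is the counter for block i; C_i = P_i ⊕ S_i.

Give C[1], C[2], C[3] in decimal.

C[1] = 67, C[2] = 163, C[3] = 54

C[1]: T = 239, S = E(K, T) = 228; 167 ⊕ 228 = 67.
C[2]: T = 240, S = E(K, T) = 229; 70 ⊕ 229 = 163.
C[3]: T = 241, S = E(K, T) = 230; 208 ⊕ 230 = 54.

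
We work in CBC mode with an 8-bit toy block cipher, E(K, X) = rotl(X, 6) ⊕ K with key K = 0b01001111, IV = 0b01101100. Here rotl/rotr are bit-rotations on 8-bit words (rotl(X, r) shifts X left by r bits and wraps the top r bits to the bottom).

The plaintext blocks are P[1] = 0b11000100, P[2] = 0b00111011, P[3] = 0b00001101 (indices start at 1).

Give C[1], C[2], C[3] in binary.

CBC encryption: C_i = E(K, P_i ⊕ C_{i−1}), with C_{0} = IV.
C[1]: P[1] ⊕ 0b01101100 = 0b10101000; E(K, 0b10101000) = 0b01100101.
C[2]: P[2] ⊕ 0b01100101 = 0b01011110; E(K, 0b01011110) = 0b11011000.
C[3]: P[3] ⊕ 0b11011000 = 0b11010101; E(K, 0b11010101) = 0b00111010.

C[1] = 0b01100101, C[2] = 0b11011000, C[3] = 0b00111010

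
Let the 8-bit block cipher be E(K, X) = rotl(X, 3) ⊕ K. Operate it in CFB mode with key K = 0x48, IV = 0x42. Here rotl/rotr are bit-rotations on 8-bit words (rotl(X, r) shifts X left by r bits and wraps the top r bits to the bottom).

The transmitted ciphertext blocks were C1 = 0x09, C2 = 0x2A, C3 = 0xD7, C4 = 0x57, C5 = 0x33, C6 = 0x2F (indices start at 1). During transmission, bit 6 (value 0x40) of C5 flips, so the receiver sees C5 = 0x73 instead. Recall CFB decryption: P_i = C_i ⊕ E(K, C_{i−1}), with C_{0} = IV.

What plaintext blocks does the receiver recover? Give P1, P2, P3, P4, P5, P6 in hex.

Only C5 changed, to 0x73. In CFB, a change in C_i flips the same bit in P_i and garbles P_{i+1}. Decrypting the received ciphertext:
P1: E(K, 0x42) = 0x5A; 0x09 ⊕ 0x5A = 0x53.
P2: E(K, 0x09) = 0x00; 0x2A ⊕ 0x00 = 0x2A.
P3: E(K, 0x2A) = 0x19; 0xD7 ⊕ 0x19 = 0xCE.
P4: E(K, 0xD7) = 0xF6; 0x57 ⊕ 0xF6 = 0xA1.
P5: E(K, 0x57) = 0xF2; 0x73 ⊕ 0xF2 = 0x81.
P6: E(K, 0x73) = 0xD3; 0x2F ⊕ 0xD3 = 0xFC.
Blocks that differ from the original plaintext: P5, P6.

P1 = 0x53, P2 = 0x2A, P3 = 0xCE, P4 = 0xA1, P5 = 0x81, P6 = 0xFC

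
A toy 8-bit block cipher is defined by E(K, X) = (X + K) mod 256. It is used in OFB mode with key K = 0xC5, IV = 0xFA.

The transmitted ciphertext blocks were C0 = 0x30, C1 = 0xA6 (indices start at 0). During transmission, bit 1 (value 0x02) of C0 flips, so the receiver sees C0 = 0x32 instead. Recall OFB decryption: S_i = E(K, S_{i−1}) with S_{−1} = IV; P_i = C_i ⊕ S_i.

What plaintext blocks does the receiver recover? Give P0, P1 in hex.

Only C0 changed, to 0x32. In OFB, a change in C_i flips the same bit in P_i only; the keystream is unaffected. Decrypting the received ciphertext:
P0: S = E(K, 0xFA) = 0xBF; 0x32 ⊕ 0xBF = 0x8D.
P1: S = E(K, 0xBF) = 0x84; 0xA6 ⊕ 0x84 = 0x22.
Blocks that differ from the original plaintext: P0.

P0 = 0x8D, P1 = 0x22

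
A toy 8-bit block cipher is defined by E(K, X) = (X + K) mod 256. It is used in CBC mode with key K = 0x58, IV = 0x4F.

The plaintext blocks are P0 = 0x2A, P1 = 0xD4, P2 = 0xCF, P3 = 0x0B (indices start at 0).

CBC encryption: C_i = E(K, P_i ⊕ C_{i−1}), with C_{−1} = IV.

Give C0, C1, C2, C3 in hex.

C0 = 0xBD, C1 = 0xC1, C2 = 0x66, C3 = 0xC5

C0: P0 ⊕ 0x4F = 0x65; E(K, 0x65) = 0xBD.
C1: P1 ⊕ 0xBD = 0x69; E(K, 0x69) = 0xC1.
C2: P2 ⊕ 0xC1 = 0x0E; E(K, 0x0E) = 0x66.
C3: P3 ⊕ 0x66 = 0x6D; E(K, 0x6D) = 0xC5.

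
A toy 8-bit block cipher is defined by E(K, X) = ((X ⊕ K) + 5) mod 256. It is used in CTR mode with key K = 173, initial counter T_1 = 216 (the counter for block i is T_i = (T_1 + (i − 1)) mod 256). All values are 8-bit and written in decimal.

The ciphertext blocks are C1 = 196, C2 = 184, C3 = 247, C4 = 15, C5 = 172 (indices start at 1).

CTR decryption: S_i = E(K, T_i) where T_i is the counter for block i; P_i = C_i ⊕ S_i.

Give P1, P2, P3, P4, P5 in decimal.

P1 = 190, P2 = 193, P3 = 139, P4 = 116, P5 = 218

P1: T = 216, S = E(K, T) = 122; 196 ⊕ 122 = 190.
P2: T = 217, S = E(K, T) = 121; 184 ⊕ 121 = 193.
P3: T = 218, S = E(K, T) = 124; 247 ⊕ 124 = 139.
P4: T = 219, S = E(K, T) = 123; 15 ⊕ 123 = 116.
P5: T = 220, S = E(K, T) = 118; 172 ⊕ 118 = 218.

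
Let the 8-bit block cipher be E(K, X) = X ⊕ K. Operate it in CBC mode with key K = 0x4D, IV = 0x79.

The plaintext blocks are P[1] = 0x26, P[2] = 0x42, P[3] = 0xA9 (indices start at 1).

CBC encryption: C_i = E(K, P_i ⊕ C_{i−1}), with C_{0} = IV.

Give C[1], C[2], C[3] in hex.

C[1] = 0x12, C[2] = 0x1D, C[3] = 0xF9

C[1]: P[1] ⊕ 0x79 = 0x5F; E(K, 0x5F) = 0x12.
C[2]: P[2] ⊕ 0x12 = 0x50; E(K, 0x50) = 0x1D.
C[3]: P[3] ⊕ 0x1D = 0xB4; E(K, 0xB4) = 0xF9.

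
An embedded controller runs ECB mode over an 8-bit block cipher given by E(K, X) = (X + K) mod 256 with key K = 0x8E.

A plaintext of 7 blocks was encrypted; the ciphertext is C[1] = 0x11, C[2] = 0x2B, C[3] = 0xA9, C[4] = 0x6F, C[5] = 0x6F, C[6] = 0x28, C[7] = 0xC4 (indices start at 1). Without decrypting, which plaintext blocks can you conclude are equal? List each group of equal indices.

P[4] = P[5]

ECB encrypts each block independently with the same key, so equal ciphertext blocks imply equal plaintext blocks.
C[4] = C[5] = 0x6F, so P[4] = P[5].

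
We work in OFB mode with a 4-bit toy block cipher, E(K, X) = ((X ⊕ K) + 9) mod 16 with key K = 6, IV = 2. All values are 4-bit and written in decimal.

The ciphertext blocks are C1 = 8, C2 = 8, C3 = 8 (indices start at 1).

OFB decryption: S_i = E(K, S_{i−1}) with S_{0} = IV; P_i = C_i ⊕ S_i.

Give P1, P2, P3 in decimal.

P1 = 5, P2 = 12, P3 = 3

P1: S = E(K, 2) = 13; 8 ⊕ 13 = 5.
P2: S = E(K, 13) = 4; 8 ⊕ 4 = 12.
P3: S = E(K, 4) = 11; 8 ⊕ 11 = 3.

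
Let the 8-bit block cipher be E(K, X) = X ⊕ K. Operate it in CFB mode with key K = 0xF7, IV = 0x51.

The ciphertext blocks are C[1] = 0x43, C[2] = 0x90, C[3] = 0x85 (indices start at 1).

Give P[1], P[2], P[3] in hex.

CFB decryption: P_i = C_i ⊕ E(K, C_{i−1}), with C_{0} = IV.
P[1]: E(K, 0x51) = 0xA6; 0x43 ⊕ 0xA6 = 0xE5.
P[2]: E(K, 0x43) = 0xB4; 0x90 ⊕ 0xB4 = 0x24.
P[3]: E(K, 0x90) = 0x67; 0x85 ⊕ 0x67 = 0xE2.

P[1] = 0xE5, P[2] = 0x24, P[3] = 0xE2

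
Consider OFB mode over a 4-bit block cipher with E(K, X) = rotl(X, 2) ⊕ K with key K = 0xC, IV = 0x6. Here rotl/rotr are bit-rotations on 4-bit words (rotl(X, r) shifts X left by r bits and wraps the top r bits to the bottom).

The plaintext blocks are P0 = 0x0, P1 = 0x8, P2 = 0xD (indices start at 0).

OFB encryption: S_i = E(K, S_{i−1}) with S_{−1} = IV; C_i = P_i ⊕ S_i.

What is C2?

C2 = 0x7

C0: S = E(K, 0x6) = 0x5; 0x0 ⊕ 0x5 = 0x5.
C1: S = E(K, 0x5) = 0x9; 0x8 ⊕ 0x9 = 0x1.
C2: S = E(K, 0x9) = 0xA; 0xD ⊕ 0xA = 0x7.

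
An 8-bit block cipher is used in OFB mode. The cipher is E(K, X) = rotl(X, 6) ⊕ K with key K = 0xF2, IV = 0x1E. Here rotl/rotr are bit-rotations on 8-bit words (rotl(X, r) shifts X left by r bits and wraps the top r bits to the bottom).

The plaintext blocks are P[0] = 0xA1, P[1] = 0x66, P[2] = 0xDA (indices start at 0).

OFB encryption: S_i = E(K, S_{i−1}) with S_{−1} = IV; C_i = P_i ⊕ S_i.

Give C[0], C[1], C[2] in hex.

C[0] = 0xD4, C[1] = 0xC9, C[2] = 0xC3

C[0]: S = E(K, 0x1E) = 0x75; 0xA1 ⊕ 0x75 = 0xD4.
C[1]: S = E(K, 0x75) = 0xAF; 0x66 ⊕ 0xAF = 0xC9.
C[2]: S = E(K, 0xAF) = 0x19; 0xDA ⊕ 0x19 = 0xC3.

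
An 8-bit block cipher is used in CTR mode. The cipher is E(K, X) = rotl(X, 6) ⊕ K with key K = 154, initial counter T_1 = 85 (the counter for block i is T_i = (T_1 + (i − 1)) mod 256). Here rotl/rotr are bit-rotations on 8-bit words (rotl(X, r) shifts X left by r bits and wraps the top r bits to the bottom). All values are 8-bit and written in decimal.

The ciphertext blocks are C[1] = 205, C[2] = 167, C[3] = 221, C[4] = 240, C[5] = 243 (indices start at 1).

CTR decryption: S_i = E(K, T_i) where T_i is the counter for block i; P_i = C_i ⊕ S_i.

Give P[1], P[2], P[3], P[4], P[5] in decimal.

P[1]: T = 85, S = E(K, T) = 207; 205 ⊕ 207 = 2.
P[2]: T = 86, S = E(K, T) = 15; 167 ⊕ 15 = 168.
P[3]: T = 87, S = E(K, T) = 79; 221 ⊕ 79 = 146.
P[4]: T = 88, S = E(K, T) = 140; 240 ⊕ 140 = 124.
P[5]: T = 89, S = E(K, T) = 204; 243 ⊕ 204 = 63.

P[1] = 2, P[2] = 168, P[3] = 146, P[4] = 124, P[5] = 63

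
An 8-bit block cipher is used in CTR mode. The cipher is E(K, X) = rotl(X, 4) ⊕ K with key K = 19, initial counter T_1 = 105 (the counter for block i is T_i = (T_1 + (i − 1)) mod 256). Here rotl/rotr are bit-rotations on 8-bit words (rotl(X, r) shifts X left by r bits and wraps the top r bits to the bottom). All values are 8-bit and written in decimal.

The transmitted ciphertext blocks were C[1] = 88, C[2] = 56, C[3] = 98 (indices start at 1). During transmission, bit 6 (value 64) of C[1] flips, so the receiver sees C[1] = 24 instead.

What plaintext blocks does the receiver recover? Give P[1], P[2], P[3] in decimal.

P[1] = 157, P[2] = 141, P[3] = 199

CTR decryption: S_i = E(K, T_i) where T_i is the counter for block i; P_i = C_i ⊕ S_i.
Only C[1] changed, to 24. In CTR, a change in C_i flips the same bit in P_i only; the keystream is unaffected. Decrypting the received ciphertext:
P[1]: T = 105, S = E(K, T) = 133; 24 ⊕ 133 = 157.
P[2]: T = 106, S = E(K, T) = 181; 56 ⊕ 181 = 141.
P[3]: T = 107, S = E(K, T) = 165; 98 ⊕ 165 = 199.
Blocks that differ from the original plaintext: P[1].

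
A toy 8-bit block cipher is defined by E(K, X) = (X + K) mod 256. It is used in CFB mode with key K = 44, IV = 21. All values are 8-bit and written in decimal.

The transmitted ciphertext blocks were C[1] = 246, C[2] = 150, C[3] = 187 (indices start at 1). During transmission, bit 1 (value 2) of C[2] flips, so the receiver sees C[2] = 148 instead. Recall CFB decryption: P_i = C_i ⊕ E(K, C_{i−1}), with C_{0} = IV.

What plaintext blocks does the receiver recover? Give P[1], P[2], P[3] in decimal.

P[1] = 183, P[2] = 182, P[3] = 123

Only C[2] changed, to 148. In CFB, a change in C_i flips the same bit in P_i and garbles P_{i+1}. Decrypting the received ciphertext:
P[1]: E(K, 21) = 65; 246 ⊕ 65 = 183.
P[2]: E(K, 246) = 34; 148 ⊕ 34 = 182.
P[3]: E(K, 148) = 192; 187 ⊕ 192 = 123.
Blocks that differ from the original plaintext: P[2], P[3].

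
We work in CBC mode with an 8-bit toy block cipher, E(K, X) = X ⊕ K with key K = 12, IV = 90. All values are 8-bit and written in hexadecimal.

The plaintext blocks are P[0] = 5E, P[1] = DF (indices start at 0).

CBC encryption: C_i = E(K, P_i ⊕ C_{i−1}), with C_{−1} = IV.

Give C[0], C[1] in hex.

C[0] = DC, C[1] = 11

C[0]: P[0] ⊕ 90 = CE; E(K, CE) = DC.
C[1]: P[1] ⊕ DC = 03; E(K, 03) = 11.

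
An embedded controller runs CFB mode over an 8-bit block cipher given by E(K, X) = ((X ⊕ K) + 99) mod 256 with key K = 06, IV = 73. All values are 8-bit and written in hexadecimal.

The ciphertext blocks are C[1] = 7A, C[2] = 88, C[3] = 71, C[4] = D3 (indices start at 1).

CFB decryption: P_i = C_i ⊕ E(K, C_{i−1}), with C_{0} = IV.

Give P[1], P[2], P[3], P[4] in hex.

P[1] = 74, P[2] = 9D, P[3] = 56, P[4] = C3

P[1]: E(K, 73) = 0E; 7A ⊕ 0E = 74.
P[2]: E(K, 7A) = 15; 88 ⊕ 15 = 9D.
P[3]: E(K, 88) = 27; 71 ⊕ 27 = 56.
P[4]: E(K, 71) = 10; D3 ⊕ 10 = C3.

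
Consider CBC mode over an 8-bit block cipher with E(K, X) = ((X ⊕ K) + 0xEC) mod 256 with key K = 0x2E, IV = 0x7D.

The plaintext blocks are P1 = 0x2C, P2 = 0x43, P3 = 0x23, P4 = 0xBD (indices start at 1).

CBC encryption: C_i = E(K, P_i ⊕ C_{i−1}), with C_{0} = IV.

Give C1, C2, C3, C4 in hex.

C1 = 0x6B, C2 = 0xF2, C3 = 0xEB, C4 = 0x64

C1: P1 ⊕ 0x7D = 0x51; E(K, 0x51) = 0x6B.
C2: P2 ⊕ 0x6B = 0x28; E(K, 0x28) = 0xF2.
C3: P3 ⊕ 0xF2 = 0xD1; E(K, 0xD1) = 0xEB.
C4: P4 ⊕ 0xEB = 0x56; E(K, 0x56) = 0x64.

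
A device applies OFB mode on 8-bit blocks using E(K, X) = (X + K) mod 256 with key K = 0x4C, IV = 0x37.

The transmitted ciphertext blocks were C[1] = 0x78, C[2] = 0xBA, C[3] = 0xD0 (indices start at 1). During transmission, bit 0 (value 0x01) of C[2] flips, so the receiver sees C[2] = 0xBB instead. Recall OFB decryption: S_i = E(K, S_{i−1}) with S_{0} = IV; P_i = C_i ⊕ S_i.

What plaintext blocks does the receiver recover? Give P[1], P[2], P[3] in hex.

P[1] = 0xFB, P[2] = 0x74, P[3] = 0xCB

Only C[2] changed, to 0xBB. In OFB, a change in C_i flips the same bit in P_i only; the keystream is unaffected. Decrypting the received ciphertext:
P[1]: S = E(K, 0x37) = 0x83; 0x78 ⊕ 0x83 = 0xFB.
P[2]: S = E(K, 0x83) = 0xCF; 0xBB ⊕ 0xCF = 0x74.
P[3]: S = E(K, 0xCF) = 0x1B; 0xD0 ⊕ 0x1B = 0xCB.
Blocks that differ from the original plaintext: P[2].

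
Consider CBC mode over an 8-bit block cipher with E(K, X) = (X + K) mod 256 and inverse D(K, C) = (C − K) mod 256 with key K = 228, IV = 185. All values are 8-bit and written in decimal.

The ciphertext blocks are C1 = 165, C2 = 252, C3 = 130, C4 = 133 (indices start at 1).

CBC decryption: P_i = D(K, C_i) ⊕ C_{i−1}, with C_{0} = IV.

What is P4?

P4 = 35

P4: D(K, 133) = 161; 161 ⊕ 130 = 35.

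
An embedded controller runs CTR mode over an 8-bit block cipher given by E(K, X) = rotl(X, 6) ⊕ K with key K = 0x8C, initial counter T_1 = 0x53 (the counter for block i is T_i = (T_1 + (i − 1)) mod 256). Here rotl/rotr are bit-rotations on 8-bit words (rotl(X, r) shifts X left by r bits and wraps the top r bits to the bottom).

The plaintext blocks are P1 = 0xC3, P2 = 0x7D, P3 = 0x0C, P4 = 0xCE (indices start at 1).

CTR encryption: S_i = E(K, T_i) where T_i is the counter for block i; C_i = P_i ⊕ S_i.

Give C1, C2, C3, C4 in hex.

C1 = 0x9B, C2 = 0xE4, C3 = 0xD5, C4 = 0xD7

C1: T = 0x53, S = E(K, T) = 0x58; 0xC3 ⊕ 0x58 = 0x9B.
C2: T = 0x54, S = E(K, T) = 0x99; 0x7D ⊕ 0x99 = 0xE4.
C3: T = 0x55, S = E(K, T) = 0xD9; 0x0C ⊕ 0xD9 = 0xD5.
C4: T = 0x56, S = E(K, T) = 0x19; 0xCE ⊕ 0x19 = 0xD7.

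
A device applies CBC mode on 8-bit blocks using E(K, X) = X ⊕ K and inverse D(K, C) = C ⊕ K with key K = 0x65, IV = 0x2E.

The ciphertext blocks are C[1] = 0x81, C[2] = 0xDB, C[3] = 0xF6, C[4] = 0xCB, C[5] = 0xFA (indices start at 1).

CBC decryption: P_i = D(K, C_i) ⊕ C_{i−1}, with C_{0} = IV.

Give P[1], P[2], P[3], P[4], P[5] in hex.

P[1]: D(K, 0x81) = 0xE4; 0xE4 ⊕ 0x2E = 0xCA.
P[2]: D(K, 0xDB) = 0xBE; 0xBE ⊕ 0x81 = 0x3F.
P[3]: D(K, 0xF6) = 0x93; 0x93 ⊕ 0xDB = 0x48.
P[4]: D(K, 0xCB) = 0xAE; 0xAE ⊕ 0xF6 = 0x58.
P[5]: D(K, 0xFA) = 0x9F; 0x9F ⊕ 0xCB = 0x54.

P[1] = 0xCA, P[2] = 0x3F, P[3] = 0x48, P[4] = 0x58, P[5] = 0x54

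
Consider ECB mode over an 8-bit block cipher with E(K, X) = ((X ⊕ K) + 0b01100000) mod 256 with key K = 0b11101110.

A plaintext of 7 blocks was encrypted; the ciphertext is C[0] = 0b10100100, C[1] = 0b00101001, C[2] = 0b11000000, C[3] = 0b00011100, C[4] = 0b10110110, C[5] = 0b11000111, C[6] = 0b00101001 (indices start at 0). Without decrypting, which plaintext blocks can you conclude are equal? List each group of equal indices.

ECB encrypts each block independently with the same key, so equal ciphertext blocks imply equal plaintext blocks.
C[1] = C[6] = 0b00101001, so P[1] = P[6].

P[1] = P[6]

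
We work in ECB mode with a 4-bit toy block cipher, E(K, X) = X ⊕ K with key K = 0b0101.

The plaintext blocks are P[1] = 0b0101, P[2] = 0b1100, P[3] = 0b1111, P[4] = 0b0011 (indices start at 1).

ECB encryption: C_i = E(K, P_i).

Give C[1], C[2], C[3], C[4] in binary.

C[1]: E(K, 0b0101) = 0b0000.
C[2]: E(K, 0b1100) = 0b1001.
C[3]: E(K, 0b1111) = 0b1010.
C[4]: E(K, 0b0011) = 0b0110.

C[1] = 0b0000, C[2] = 0b1001, C[3] = 0b1010, C[4] = 0b0110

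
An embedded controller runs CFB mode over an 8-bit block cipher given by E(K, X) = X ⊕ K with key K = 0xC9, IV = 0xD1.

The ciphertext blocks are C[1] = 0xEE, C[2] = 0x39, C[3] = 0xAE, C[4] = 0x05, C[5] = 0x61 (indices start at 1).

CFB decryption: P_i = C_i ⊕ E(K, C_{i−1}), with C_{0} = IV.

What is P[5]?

P[5]: E(K, 0x05) = 0xCC; 0x61 ⊕ 0xCC = 0xAD.

P[5] = 0xAD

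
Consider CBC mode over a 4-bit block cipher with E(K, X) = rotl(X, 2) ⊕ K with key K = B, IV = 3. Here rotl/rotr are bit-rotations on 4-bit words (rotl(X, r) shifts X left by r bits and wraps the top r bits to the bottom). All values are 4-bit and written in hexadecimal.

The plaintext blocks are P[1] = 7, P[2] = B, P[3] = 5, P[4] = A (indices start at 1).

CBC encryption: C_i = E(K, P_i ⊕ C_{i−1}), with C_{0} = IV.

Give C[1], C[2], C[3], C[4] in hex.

C[1] = A, C[2] = F, C[3] = 1, C[4] = 5

C[1]: P[1] ⊕ 3 = 4; E(K, 4) = A.
C[2]: P[2] ⊕ A = 1; E(K, 1) = F.
C[3]: P[3] ⊕ F = A; E(K, A) = 1.
C[4]: P[4] ⊕ 1 = B; E(K, B) = 5.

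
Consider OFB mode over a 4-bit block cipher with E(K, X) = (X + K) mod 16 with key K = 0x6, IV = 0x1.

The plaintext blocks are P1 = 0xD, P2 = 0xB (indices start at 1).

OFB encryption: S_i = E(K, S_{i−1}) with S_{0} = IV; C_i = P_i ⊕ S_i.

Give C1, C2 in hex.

C1 = 0xA, C2 = 0x6

C1: S = E(K, 0x1) = 0x7; 0xD ⊕ 0x7 = 0xA.
C2: S = E(K, 0x7) = 0xD; 0xB ⊕ 0xD = 0x6.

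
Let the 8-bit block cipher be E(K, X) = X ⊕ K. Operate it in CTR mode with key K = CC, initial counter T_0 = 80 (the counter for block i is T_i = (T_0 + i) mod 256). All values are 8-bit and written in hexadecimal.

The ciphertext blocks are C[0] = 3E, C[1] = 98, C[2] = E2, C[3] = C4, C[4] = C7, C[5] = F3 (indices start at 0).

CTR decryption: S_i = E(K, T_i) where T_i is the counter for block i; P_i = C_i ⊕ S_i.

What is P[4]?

P[4]: T = 84, S = E(K, T) = 48; C7 ⊕ 48 = 8F.

P[4] = 8F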